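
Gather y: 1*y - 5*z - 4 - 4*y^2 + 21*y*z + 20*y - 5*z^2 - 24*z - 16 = -4*y^2 + y*(21*z + 21) - 5*z^2 - 29*z - 20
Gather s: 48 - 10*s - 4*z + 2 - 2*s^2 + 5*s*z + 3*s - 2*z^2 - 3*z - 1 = -2*s^2 + s*(5*z - 7) - 2*z^2 - 7*z + 49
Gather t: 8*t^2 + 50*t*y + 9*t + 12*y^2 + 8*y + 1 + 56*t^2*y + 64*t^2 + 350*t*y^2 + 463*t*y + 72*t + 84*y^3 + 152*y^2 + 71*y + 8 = t^2*(56*y + 72) + t*(350*y^2 + 513*y + 81) + 84*y^3 + 164*y^2 + 79*y + 9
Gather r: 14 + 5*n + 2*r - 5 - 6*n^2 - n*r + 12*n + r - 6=-6*n^2 + 17*n + r*(3 - n) + 3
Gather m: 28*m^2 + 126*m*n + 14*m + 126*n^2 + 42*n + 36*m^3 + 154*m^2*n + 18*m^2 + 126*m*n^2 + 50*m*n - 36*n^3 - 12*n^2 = 36*m^3 + m^2*(154*n + 46) + m*(126*n^2 + 176*n + 14) - 36*n^3 + 114*n^2 + 42*n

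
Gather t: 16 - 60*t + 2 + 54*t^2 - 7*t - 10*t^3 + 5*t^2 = -10*t^3 + 59*t^2 - 67*t + 18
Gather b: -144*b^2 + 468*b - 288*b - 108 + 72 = -144*b^2 + 180*b - 36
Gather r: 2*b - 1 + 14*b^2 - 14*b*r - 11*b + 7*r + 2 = 14*b^2 - 9*b + r*(7 - 14*b) + 1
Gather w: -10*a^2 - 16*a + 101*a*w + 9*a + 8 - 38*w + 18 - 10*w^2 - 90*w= -10*a^2 - 7*a - 10*w^2 + w*(101*a - 128) + 26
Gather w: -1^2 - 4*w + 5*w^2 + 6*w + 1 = 5*w^2 + 2*w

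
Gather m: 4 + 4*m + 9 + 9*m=13*m + 13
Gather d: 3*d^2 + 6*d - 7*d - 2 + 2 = 3*d^2 - d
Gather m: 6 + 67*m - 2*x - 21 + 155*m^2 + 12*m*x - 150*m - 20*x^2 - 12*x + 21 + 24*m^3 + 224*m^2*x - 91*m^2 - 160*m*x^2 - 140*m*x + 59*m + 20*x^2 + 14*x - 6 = 24*m^3 + m^2*(224*x + 64) + m*(-160*x^2 - 128*x - 24)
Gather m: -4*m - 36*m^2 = -36*m^2 - 4*m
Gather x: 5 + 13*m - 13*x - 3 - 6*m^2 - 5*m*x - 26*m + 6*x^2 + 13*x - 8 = -6*m^2 - 5*m*x - 13*m + 6*x^2 - 6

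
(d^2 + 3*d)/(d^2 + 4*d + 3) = d/(d + 1)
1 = 1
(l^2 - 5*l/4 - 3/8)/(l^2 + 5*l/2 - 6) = (l + 1/4)/(l + 4)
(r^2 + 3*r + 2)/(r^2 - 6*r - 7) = (r + 2)/(r - 7)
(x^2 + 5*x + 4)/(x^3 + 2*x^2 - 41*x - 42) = (x + 4)/(x^2 + x - 42)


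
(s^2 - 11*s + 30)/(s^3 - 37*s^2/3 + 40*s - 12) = 3*(s - 5)/(3*s^2 - 19*s + 6)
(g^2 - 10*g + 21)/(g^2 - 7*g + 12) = (g - 7)/(g - 4)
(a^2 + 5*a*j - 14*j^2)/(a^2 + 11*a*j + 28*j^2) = (a - 2*j)/(a + 4*j)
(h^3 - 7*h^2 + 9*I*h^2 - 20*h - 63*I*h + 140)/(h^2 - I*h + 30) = (h^2 + h*(-7 + 4*I) - 28*I)/(h - 6*I)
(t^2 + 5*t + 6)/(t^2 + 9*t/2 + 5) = 2*(t + 3)/(2*t + 5)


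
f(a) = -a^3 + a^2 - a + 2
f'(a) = -3*a^2 + 2*a - 1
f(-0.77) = 3.82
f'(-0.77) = -4.32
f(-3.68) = 69.06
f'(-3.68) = -48.99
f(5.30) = -124.09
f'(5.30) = -74.67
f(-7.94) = 573.55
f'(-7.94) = -206.01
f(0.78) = 1.35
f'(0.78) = -1.27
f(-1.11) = 5.71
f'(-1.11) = -6.92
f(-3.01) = 41.34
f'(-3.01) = -34.20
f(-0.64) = 3.31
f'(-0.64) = -3.51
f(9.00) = -655.00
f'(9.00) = -226.00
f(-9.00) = 821.00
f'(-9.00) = -262.00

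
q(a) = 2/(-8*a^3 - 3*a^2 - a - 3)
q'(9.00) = 0.00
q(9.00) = 0.00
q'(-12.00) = 0.00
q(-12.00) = 0.00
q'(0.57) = 0.67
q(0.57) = -0.33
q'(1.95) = 0.04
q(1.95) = -0.03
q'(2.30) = 0.02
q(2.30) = -0.02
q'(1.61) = 0.07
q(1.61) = -0.04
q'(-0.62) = 4.92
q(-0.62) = -1.23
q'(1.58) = 0.07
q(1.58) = -0.05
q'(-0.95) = 7.68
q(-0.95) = 0.95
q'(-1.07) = 2.24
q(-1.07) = 0.45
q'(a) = 2*(24*a^2 + 6*a + 1)/(-8*a^3 - 3*a^2 - a - 3)^2 = 2*(24*a^2 + 6*a + 1)/(8*a^3 + 3*a^2 + a + 3)^2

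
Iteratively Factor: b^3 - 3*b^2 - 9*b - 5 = (b + 1)*(b^2 - 4*b - 5) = (b + 1)^2*(b - 5)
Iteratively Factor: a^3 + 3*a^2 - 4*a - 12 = (a + 3)*(a^2 - 4) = (a - 2)*(a + 3)*(a + 2)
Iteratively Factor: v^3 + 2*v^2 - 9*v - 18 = (v - 3)*(v^2 + 5*v + 6) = (v - 3)*(v + 3)*(v + 2)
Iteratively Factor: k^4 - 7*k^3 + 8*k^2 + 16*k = (k + 1)*(k^3 - 8*k^2 + 16*k) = (k - 4)*(k + 1)*(k^2 - 4*k) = (k - 4)^2*(k + 1)*(k)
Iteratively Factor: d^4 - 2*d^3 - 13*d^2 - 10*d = (d - 5)*(d^3 + 3*d^2 + 2*d) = (d - 5)*(d + 2)*(d^2 + d) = d*(d - 5)*(d + 2)*(d + 1)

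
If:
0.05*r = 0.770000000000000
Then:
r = 15.40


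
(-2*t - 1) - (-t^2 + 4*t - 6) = t^2 - 6*t + 5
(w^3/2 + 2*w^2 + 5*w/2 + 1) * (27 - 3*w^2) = -3*w^5/2 - 6*w^4 + 6*w^3 + 51*w^2 + 135*w/2 + 27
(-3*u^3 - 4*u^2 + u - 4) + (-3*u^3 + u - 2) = -6*u^3 - 4*u^2 + 2*u - 6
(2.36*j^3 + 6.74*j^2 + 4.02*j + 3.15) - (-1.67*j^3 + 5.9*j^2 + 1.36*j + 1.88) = 4.03*j^3 + 0.84*j^2 + 2.66*j + 1.27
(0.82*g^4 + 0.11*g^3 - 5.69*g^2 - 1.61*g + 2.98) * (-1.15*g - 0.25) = -0.943*g^5 - 0.3315*g^4 + 6.516*g^3 + 3.274*g^2 - 3.0245*g - 0.745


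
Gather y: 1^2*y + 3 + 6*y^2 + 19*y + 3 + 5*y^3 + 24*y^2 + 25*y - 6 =5*y^3 + 30*y^2 + 45*y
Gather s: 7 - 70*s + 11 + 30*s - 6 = 12 - 40*s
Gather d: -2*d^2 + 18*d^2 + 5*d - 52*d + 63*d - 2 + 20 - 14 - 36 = 16*d^2 + 16*d - 32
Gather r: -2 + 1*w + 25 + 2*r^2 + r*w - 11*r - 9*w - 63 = 2*r^2 + r*(w - 11) - 8*w - 40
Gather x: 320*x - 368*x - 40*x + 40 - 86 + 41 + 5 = -88*x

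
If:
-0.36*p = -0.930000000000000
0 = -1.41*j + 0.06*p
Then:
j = 0.11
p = 2.58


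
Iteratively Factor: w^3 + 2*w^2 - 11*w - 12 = (w + 1)*(w^2 + w - 12) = (w - 3)*(w + 1)*(w + 4)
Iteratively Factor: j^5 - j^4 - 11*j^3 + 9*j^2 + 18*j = (j + 1)*(j^4 - 2*j^3 - 9*j^2 + 18*j) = (j - 3)*(j + 1)*(j^3 + j^2 - 6*j) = j*(j - 3)*(j + 1)*(j^2 + j - 6) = j*(j - 3)*(j + 1)*(j + 3)*(j - 2)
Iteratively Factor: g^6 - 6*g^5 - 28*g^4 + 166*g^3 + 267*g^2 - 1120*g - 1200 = (g - 5)*(g^5 - g^4 - 33*g^3 + g^2 + 272*g + 240) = (g - 5)*(g + 4)*(g^4 - 5*g^3 - 13*g^2 + 53*g + 60) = (g - 5)*(g + 1)*(g + 4)*(g^3 - 6*g^2 - 7*g + 60) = (g - 5)*(g + 1)*(g + 3)*(g + 4)*(g^2 - 9*g + 20) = (g - 5)*(g - 4)*(g + 1)*(g + 3)*(g + 4)*(g - 5)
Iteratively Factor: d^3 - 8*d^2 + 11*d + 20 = (d - 4)*(d^2 - 4*d - 5) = (d - 5)*(d - 4)*(d + 1)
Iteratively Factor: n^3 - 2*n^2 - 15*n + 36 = (n + 4)*(n^2 - 6*n + 9) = (n - 3)*(n + 4)*(n - 3)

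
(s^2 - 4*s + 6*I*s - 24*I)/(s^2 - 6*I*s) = (s^2 - 4*s + 6*I*s - 24*I)/(s*(s - 6*I))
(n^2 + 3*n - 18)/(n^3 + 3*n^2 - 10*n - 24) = (n + 6)/(n^2 + 6*n + 8)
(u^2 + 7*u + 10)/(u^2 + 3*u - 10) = (u + 2)/(u - 2)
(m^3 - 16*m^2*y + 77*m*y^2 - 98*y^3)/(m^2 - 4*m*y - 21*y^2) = (m^2 - 9*m*y + 14*y^2)/(m + 3*y)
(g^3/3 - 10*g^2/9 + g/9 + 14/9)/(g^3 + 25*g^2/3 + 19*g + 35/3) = (3*g^2 - 13*g + 14)/(3*(3*g^2 + 22*g + 35))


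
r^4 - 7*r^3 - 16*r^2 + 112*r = r*(r - 7)*(r - 4)*(r + 4)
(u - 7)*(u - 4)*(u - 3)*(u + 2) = u^4 - 12*u^3 + 33*u^2 + 38*u - 168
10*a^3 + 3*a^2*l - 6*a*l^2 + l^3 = (-5*a + l)*(-2*a + l)*(a + l)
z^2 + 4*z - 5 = (z - 1)*(z + 5)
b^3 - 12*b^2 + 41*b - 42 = (b - 7)*(b - 3)*(b - 2)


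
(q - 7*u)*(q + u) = q^2 - 6*q*u - 7*u^2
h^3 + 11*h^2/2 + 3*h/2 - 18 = (h - 3/2)*(h + 3)*(h + 4)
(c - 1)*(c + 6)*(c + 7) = c^3 + 12*c^2 + 29*c - 42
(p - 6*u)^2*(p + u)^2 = p^4 - 10*p^3*u + 13*p^2*u^2 + 60*p*u^3 + 36*u^4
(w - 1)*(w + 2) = w^2 + w - 2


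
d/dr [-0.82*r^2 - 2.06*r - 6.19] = -1.64*r - 2.06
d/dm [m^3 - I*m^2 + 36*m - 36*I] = 3*m^2 - 2*I*m + 36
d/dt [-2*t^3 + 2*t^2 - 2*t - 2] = -6*t^2 + 4*t - 2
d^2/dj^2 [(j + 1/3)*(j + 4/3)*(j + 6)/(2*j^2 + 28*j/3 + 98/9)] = 81*(1 - 9*j)/(81*j^4 + 756*j^3 + 2646*j^2 + 4116*j + 2401)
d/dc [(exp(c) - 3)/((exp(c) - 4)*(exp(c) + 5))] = (-exp(2*c) + 6*exp(c) - 17)*exp(c)/(exp(4*c) + 2*exp(3*c) - 39*exp(2*c) - 40*exp(c) + 400)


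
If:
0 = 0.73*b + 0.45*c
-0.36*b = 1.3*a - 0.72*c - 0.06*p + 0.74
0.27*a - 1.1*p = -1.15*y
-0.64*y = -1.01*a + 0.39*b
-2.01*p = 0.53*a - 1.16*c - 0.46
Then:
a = 0.19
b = -0.62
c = 1.00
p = 0.76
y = 0.68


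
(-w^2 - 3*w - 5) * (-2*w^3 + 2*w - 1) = 2*w^5 + 6*w^4 + 8*w^3 - 5*w^2 - 7*w + 5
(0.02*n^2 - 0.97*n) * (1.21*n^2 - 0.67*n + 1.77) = 0.0242*n^4 - 1.1871*n^3 + 0.6853*n^2 - 1.7169*n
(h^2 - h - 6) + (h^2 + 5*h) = 2*h^2 + 4*h - 6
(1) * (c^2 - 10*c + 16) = c^2 - 10*c + 16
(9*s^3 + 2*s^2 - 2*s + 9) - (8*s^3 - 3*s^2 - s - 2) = s^3 + 5*s^2 - s + 11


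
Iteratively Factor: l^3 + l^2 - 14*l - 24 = (l + 3)*(l^2 - 2*l - 8) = (l + 2)*(l + 3)*(l - 4)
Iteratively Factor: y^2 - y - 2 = (y - 2)*(y + 1)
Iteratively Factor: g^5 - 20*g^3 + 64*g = (g + 4)*(g^4 - 4*g^3 - 4*g^2 + 16*g) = (g + 2)*(g + 4)*(g^3 - 6*g^2 + 8*g) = (g - 2)*(g + 2)*(g + 4)*(g^2 - 4*g) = (g - 4)*(g - 2)*(g + 2)*(g + 4)*(g)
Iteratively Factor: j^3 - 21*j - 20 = (j + 1)*(j^2 - j - 20) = (j - 5)*(j + 1)*(j + 4)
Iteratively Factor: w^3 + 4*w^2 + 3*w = (w)*(w^2 + 4*w + 3) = w*(w + 3)*(w + 1)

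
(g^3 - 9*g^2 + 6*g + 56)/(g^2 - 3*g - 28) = (g^2 - 2*g - 8)/(g + 4)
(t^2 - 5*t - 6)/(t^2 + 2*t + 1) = (t - 6)/(t + 1)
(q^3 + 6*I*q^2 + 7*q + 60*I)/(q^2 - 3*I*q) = q + 9*I - 20/q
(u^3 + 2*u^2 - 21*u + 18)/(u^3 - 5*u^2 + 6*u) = (u^2 + 5*u - 6)/(u*(u - 2))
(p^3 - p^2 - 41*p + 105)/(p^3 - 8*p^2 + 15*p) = (p + 7)/p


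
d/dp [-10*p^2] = -20*p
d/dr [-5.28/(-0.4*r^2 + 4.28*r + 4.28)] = (22.5984 - 4.224*r)/(-0.4*r^2 + 4.28*r + 4.28)^2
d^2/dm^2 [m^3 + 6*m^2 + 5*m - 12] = 6*m + 12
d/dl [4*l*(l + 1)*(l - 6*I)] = 12*l^2 + l*(8 - 48*I) - 24*I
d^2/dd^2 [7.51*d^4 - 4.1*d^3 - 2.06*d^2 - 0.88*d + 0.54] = 90.12*d^2 - 24.6*d - 4.12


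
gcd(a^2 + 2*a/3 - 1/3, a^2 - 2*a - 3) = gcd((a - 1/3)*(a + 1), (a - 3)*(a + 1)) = a + 1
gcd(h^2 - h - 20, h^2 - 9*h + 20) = h - 5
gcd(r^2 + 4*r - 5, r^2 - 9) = 1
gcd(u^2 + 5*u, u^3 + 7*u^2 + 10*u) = u^2 + 5*u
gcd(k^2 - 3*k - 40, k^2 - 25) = k + 5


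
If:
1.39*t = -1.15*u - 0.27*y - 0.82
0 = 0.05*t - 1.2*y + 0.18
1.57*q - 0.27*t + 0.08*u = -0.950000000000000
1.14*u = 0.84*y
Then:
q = -0.73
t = -0.69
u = 0.09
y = 0.12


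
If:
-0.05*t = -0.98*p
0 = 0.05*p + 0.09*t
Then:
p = 0.00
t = 0.00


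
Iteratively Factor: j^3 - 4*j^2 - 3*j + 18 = (j - 3)*(j^2 - j - 6) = (j - 3)^2*(j + 2)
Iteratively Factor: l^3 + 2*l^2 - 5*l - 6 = (l - 2)*(l^2 + 4*l + 3) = (l - 2)*(l + 3)*(l + 1)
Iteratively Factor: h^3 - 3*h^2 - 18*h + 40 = (h - 2)*(h^2 - h - 20) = (h - 5)*(h - 2)*(h + 4)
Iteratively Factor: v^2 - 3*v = (v)*(v - 3)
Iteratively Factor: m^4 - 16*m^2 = (m)*(m^3 - 16*m) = m*(m - 4)*(m^2 + 4*m) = m*(m - 4)*(m + 4)*(m)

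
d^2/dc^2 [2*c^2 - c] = 4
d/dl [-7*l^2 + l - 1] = 1 - 14*l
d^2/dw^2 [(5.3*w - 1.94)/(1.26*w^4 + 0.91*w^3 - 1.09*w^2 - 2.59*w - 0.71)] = (100.97136*w^7 + 35.6328*w^6 - 84.07266*w^5 + 100.91466*w^4 + 188.51716*w^3 + 33.870504*w^2 - 64.991508*w - 42.517036)/(2.000376*w^12 + 4.334148*w^11 - 2.061234*w^10 - 19.080845*w^9 - 19.416621*w^8 + 13.267296*w^7 + 43.562546*w^6 + 27.209154*w^5 - 12.520248*w^4 - 28.024192*w^3 - 15.93666*w^2 - 3.916857*w - 0.357911)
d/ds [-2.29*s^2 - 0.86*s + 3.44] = -4.58*s - 0.86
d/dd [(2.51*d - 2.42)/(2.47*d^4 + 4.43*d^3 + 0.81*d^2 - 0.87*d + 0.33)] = (-18.5991*d^4 + 1.67100000000001*d^3 + 30.1287*d^2 + 3.9204*d - 1.2771)/(6.1009*d^8 + 21.8842*d^7 + 23.6263*d^6 + 2.8788*d^5 - 5.4219*d^4 + 1.5144*d^3 + 1.2915*d^2 - 0.5742*d + 0.1089)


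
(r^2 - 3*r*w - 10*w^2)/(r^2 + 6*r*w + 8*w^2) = (r - 5*w)/(r + 4*w)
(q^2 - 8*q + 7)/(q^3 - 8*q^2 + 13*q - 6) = (q - 7)/(q^2 - 7*q + 6)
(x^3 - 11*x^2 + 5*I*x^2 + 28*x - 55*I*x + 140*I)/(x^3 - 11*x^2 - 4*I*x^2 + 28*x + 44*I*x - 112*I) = (x + 5*I)/(x - 4*I)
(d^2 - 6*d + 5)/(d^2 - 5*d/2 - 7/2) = 2*(-d^2 + 6*d - 5)/(-2*d^2 + 5*d + 7)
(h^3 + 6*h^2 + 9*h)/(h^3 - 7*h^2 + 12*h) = (h^2 + 6*h + 9)/(h^2 - 7*h + 12)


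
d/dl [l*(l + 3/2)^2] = 3*l^2 + 6*l + 9/4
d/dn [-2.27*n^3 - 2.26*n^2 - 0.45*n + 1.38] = -6.81*n^2 - 4.52*n - 0.45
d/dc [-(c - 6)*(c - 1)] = 7 - 2*c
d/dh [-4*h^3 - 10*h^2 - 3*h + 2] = -12*h^2 - 20*h - 3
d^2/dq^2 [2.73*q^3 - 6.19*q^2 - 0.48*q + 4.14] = 16.38*q - 12.38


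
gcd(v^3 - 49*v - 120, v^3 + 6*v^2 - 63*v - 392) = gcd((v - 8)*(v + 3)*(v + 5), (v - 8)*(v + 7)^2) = v - 8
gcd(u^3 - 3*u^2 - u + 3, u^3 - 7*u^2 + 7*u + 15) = u^2 - 2*u - 3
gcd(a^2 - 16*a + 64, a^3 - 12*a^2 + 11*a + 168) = a - 8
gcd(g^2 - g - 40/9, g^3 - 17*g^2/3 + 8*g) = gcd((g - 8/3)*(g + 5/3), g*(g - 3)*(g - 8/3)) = g - 8/3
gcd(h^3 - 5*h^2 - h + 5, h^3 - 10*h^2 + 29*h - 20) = h^2 - 6*h + 5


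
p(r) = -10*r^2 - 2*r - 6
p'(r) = -20*r - 2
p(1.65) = -36.52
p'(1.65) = -35.00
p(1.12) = -20.78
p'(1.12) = -24.40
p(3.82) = -159.56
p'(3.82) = -78.40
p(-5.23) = -269.07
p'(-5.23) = 102.60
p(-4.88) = -234.38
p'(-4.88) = 95.60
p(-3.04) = -92.34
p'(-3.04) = 58.80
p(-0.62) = -8.60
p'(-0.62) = 10.40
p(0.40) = -8.40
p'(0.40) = -10.00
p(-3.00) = -90.00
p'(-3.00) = 58.00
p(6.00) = -378.00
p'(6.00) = -122.00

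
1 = 1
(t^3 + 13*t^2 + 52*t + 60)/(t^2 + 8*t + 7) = (t^3 + 13*t^2 + 52*t + 60)/(t^2 + 8*t + 7)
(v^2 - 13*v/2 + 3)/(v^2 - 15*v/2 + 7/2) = (v - 6)/(v - 7)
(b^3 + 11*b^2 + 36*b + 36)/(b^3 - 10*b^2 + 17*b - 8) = (b^3 + 11*b^2 + 36*b + 36)/(b^3 - 10*b^2 + 17*b - 8)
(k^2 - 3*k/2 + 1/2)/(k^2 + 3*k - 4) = (k - 1/2)/(k + 4)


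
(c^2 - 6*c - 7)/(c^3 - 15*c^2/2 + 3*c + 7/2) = 2*(c + 1)/(2*c^2 - c - 1)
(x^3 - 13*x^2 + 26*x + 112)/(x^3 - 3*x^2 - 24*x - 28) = (x - 8)/(x + 2)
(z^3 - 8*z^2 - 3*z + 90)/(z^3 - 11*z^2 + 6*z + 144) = (z - 5)/(z - 8)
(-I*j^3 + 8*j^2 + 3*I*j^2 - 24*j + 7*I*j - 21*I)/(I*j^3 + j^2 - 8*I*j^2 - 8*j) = (-j^3 + j^2*(3 - 8*I) + j*(7 + 24*I) - 21)/(j*(j^2 - j*(8 + I) + 8*I))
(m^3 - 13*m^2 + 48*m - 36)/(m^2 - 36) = (m^2 - 7*m + 6)/(m + 6)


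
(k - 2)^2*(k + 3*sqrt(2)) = k^3 - 4*k^2 + 3*sqrt(2)*k^2 - 12*sqrt(2)*k + 4*k + 12*sqrt(2)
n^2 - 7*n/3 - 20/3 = (n - 4)*(n + 5/3)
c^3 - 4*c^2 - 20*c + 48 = (c - 6)*(c - 2)*(c + 4)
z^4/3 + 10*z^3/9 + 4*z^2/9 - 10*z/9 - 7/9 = (z/3 + 1/3)*(z - 1)*(z + 1)*(z + 7/3)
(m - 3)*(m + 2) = m^2 - m - 6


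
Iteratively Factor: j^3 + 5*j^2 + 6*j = (j + 2)*(j^2 + 3*j) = j*(j + 2)*(j + 3)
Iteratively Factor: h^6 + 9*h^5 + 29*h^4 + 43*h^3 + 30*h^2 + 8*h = (h + 1)*(h^5 + 8*h^4 + 21*h^3 + 22*h^2 + 8*h) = (h + 1)*(h + 4)*(h^4 + 4*h^3 + 5*h^2 + 2*h) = (h + 1)^2*(h + 4)*(h^3 + 3*h^2 + 2*h) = (h + 1)^3*(h + 4)*(h^2 + 2*h) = (h + 1)^3*(h + 2)*(h + 4)*(h)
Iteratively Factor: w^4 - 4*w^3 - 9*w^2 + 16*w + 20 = (w + 1)*(w^3 - 5*w^2 - 4*w + 20) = (w - 5)*(w + 1)*(w^2 - 4) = (w - 5)*(w + 1)*(w + 2)*(w - 2)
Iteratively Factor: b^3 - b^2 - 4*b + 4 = (b + 2)*(b^2 - 3*b + 2) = (b - 1)*(b + 2)*(b - 2)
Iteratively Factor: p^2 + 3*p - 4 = (p + 4)*(p - 1)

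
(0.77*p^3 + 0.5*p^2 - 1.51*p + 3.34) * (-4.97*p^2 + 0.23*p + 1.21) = -3.8269*p^5 - 2.3079*p^4 + 8.5514*p^3 - 16.3421*p^2 - 1.0589*p + 4.0414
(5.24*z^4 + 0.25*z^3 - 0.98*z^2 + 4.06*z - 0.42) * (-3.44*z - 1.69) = -18.0256*z^5 - 9.7156*z^4 + 2.9487*z^3 - 12.3102*z^2 - 5.4166*z + 0.7098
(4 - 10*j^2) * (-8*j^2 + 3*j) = 80*j^4 - 30*j^3 - 32*j^2 + 12*j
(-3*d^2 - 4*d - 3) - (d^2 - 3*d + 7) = -4*d^2 - d - 10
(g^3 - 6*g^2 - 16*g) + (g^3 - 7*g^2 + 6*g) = 2*g^3 - 13*g^2 - 10*g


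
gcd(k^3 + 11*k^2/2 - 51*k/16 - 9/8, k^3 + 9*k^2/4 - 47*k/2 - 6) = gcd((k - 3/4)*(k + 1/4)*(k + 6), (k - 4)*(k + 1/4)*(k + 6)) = k^2 + 25*k/4 + 3/2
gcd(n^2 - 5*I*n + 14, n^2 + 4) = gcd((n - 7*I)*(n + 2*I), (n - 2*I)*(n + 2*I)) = n + 2*I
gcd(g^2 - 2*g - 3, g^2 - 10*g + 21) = g - 3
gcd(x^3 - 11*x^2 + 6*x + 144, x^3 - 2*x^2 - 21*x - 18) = x^2 - 3*x - 18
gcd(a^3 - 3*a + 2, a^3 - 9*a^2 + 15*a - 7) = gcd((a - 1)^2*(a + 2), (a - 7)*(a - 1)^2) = a^2 - 2*a + 1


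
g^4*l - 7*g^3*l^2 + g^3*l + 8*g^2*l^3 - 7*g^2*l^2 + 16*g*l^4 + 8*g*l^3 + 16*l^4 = (g - 4*l)^2*(g + l)*(g*l + l)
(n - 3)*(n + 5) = n^2 + 2*n - 15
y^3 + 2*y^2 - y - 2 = (y - 1)*(y + 1)*(y + 2)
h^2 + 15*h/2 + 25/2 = (h + 5/2)*(h + 5)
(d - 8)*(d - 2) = d^2 - 10*d + 16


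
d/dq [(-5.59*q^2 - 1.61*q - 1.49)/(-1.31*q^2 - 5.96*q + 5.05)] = (31.2073*q^2 - 60.3628*q - 17.0109)/(1.7161*q^4 + 15.6152*q^3 + 22.2906*q^2 - 60.196*q + 25.5025)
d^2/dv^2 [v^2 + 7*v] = 2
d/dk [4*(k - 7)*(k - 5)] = 8*k - 48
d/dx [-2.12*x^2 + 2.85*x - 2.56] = 2.85 - 4.24*x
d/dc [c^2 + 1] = 2*c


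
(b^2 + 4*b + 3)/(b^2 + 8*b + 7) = (b + 3)/(b + 7)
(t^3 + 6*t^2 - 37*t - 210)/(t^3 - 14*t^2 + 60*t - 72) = (t^2 + 12*t + 35)/(t^2 - 8*t + 12)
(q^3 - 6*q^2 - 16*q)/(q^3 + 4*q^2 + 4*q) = (q - 8)/(q + 2)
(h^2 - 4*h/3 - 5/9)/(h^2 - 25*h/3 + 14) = (9*h^2 - 12*h - 5)/(3*(3*h^2 - 25*h + 42))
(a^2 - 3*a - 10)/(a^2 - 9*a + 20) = (a + 2)/(a - 4)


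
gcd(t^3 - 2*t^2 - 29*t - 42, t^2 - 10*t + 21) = t - 7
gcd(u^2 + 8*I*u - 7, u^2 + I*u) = u + I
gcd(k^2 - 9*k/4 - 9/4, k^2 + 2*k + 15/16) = k + 3/4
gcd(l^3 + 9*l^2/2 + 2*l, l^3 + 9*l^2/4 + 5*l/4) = l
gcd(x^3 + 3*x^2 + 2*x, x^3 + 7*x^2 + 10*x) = x^2 + 2*x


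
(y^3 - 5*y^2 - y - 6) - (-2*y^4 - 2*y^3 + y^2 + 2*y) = 2*y^4 + 3*y^3 - 6*y^2 - 3*y - 6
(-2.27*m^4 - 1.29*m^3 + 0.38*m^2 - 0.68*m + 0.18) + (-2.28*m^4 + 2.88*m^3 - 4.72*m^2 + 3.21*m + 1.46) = -4.55*m^4 + 1.59*m^3 - 4.34*m^2 + 2.53*m + 1.64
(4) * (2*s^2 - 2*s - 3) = 8*s^2 - 8*s - 12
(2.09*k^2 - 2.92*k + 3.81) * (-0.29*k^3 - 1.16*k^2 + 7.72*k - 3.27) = -0.6061*k^5 - 1.5776*k^4 + 18.4171*k^3 - 33.7963*k^2 + 38.9616*k - 12.4587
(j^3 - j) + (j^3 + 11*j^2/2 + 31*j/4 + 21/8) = 2*j^3 + 11*j^2/2 + 27*j/4 + 21/8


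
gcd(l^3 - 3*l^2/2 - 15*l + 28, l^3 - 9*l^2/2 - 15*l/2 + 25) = l - 2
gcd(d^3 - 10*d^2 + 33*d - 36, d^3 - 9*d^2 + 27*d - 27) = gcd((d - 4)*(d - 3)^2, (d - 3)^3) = d^2 - 6*d + 9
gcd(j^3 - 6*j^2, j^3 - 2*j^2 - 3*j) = j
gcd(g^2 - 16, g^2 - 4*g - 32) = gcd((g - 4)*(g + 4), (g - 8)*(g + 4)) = g + 4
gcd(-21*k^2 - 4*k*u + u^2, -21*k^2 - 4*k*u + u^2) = -21*k^2 - 4*k*u + u^2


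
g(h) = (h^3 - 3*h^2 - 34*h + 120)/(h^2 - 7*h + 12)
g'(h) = (7 - 2*h)*(h^3 - 3*h^2 - 34*h + 120)/(h^2 - 7*h + 12)^2 + (3*h^2 - 6*h - 34)/(h^2 - 7*h + 12)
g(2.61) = 52.76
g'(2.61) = 119.34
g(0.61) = 12.14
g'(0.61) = 4.15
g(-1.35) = 6.79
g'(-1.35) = 1.95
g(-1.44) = 6.61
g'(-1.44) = 1.91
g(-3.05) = 3.93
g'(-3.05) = 1.49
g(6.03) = 4.09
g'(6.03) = 2.96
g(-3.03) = 3.96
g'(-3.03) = 1.50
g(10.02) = 11.46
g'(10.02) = 1.37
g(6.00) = 4.00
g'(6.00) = 3.00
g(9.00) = 10.00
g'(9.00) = 1.50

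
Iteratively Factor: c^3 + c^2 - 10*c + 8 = (c - 2)*(c^2 + 3*c - 4) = (c - 2)*(c - 1)*(c + 4)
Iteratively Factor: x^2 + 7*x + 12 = (x + 4)*(x + 3)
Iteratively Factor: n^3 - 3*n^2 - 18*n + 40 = (n - 2)*(n^2 - n - 20) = (n - 5)*(n - 2)*(n + 4)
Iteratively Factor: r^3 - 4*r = (r + 2)*(r^2 - 2*r) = r*(r + 2)*(r - 2)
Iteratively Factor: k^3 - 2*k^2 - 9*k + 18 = (k - 2)*(k^2 - 9) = (k - 2)*(k + 3)*(k - 3)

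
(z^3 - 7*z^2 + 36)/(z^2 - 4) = (z^2 - 9*z + 18)/(z - 2)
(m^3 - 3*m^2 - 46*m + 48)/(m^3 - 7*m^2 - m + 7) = (m^2 - 2*m - 48)/(m^2 - 6*m - 7)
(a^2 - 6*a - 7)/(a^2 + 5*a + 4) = (a - 7)/(a + 4)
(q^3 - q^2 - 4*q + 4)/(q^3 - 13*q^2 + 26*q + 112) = (q^2 - 3*q + 2)/(q^2 - 15*q + 56)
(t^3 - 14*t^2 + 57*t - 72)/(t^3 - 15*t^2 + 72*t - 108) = (t^2 - 11*t + 24)/(t^2 - 12*t + 36)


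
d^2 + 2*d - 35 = (d - 5)*(d + 7)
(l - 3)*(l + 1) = l^2 - 2*l - 3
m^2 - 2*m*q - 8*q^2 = (m - 4*q)*(m + 2*q)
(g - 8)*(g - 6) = g^2 - 14*g + 48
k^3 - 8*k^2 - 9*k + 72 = (k - 8)*(k - 3)*(k + 3)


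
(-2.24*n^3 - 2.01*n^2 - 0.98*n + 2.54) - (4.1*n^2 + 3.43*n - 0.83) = -2.24*n^3 - 6.11*n^2 - 4.41*n + 3.37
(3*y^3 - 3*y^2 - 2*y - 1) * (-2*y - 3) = -6*y^4 - 3*y^3 + 13*y^2 + 8*y + 3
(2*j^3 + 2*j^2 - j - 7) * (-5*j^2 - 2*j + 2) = -10*j^5 - 14*j^4 + 5*j^3 + 41*j^2 + 12*j - 14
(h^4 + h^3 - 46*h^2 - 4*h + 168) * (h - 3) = h^5 - 2*h^4 - 49*h^3 + 134*h^2 + 180*h - 504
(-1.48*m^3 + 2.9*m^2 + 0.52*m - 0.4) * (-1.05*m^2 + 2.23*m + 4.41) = 1.554*m^5 - 6.3454*m^4 - 0.6058*m^3 + 14.3686*m^2 + 1.4012*m - 1.764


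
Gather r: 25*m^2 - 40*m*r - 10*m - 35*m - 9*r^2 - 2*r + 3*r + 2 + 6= 25*m^2 - 45*m - 9*r^2 + r*(1 - 40*m) + 8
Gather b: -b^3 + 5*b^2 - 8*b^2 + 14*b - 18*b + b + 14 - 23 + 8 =-b^3 - 3*b^2 - 3*b - 1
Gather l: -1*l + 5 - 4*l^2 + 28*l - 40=-4*l^2 + 27*l - 35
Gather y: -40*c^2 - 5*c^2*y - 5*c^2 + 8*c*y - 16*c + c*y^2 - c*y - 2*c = -45*c^2 + c*y^2 - 18*c + y*(-5*c^2 + 7*c)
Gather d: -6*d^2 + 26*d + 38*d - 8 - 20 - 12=-6*d^2 + 64*d - 40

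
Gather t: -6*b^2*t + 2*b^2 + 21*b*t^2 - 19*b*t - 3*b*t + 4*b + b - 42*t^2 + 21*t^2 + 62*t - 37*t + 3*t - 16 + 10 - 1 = 2*b^2 + 5*b + t^2*(21*b - 21) + t*(-6*b^2 - 22*b + 28) - 7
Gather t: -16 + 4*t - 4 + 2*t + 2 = 6*t - 18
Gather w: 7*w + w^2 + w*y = w^2 + w*(y + 7)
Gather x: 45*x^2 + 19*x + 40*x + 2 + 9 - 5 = 45*x^2 + 59*x + 6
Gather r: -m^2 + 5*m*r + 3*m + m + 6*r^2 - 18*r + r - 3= -m^2 + 4*m + 6*r^2 + r*(5*m - 17) - 3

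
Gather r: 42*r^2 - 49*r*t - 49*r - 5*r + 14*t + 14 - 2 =42*r^2 + r*(-49*t - 54) + 14*t + 12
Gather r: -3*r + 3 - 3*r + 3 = 6 - 6*r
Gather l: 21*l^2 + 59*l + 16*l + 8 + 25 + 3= 21*l^2 + 75*l + 36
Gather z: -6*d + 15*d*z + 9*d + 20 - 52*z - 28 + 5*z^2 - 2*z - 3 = 3*d + 5*z^2 + z*(15*d - 54) - 11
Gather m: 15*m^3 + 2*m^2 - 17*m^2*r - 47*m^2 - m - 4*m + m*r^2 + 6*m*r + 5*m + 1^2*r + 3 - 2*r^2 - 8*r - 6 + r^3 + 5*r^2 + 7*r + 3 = 15*m^3 + m^2*(-17*r - 45) + m*(r^2 + 6*r) + r^3 + 3*r^2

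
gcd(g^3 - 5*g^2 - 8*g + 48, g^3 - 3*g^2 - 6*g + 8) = g - 4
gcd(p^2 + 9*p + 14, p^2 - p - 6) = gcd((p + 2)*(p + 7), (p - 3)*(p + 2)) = p + 2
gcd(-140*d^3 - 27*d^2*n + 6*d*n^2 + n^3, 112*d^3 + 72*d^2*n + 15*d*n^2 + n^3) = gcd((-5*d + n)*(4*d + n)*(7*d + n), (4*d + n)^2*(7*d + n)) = 28*d^2 + 11*d*n + n^2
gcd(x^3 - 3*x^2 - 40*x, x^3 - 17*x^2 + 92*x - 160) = x - 8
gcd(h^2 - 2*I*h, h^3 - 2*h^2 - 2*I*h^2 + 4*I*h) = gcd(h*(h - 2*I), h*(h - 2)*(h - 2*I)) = h^2 - 2*I*h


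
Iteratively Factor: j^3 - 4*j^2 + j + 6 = (j + 1)*(j^2 - 5*j + 6) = (j - 3)*(j + 1)*(j - 2)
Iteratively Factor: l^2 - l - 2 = (l + 1)*(l - 2)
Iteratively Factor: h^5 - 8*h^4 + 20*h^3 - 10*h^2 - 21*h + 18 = (h - 2)*(h^4 - 6*h^3 + 8*h^2 + 6*h - 9) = (h - 2)*(h + 1)*(h^3 - 7*h^2 + 15*h - 9) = (h - 3)*(h - 2)*(h + 1)*(h^2 - 4*h + 3) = (h - 3)*(h - 2)*(h - 1)*(h + 1)*(h - 3)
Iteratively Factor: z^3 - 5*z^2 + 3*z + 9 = (z + 1)*(z^2 - 6*z + 9) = (z - 3)*(z + 1)*(z - 3)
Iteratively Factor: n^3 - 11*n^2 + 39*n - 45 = (n - 3)*(n^2 - 8*n + 15) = (n - 5)*(n - 3)*(n - 3)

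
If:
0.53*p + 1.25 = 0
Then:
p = -2.36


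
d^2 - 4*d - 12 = (d - 6)*(d + 2)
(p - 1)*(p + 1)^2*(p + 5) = p^4 + 6*p^3 + 4*p^2 - 6*p - 5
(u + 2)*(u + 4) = u^2 + 6*u + 8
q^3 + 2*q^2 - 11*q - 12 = (q - 3)*(q + 1)*(q + 4)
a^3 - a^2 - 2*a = a*(a - 2)*(a + 1)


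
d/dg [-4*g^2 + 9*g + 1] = 9 - 8*g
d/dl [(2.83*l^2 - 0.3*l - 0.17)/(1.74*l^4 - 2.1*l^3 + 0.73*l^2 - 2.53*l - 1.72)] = (-9.8484*l^5 + 7.509*l^4 - 0.0768000000000004*l^3 - 8.0119*l^2 - 9.487*l + 0.0859)/(3.0276*l^8 - 7.308*l^7 + 6.9504*l^6 - 11.8704*l^5 + 5.1733*l^4 + 3.5302*l^3 + 3.8897*l^2 + 8.7032*l + 2.9584)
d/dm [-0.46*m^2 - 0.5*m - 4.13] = -0.92*m - 0.5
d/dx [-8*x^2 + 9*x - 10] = 9 - 16*x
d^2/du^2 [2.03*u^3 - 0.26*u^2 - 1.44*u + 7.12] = 12.18*u - 0.52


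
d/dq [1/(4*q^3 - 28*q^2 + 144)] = q*(14 - 3*q)/(4*(q^3 - 7*q^2 + 36)^2)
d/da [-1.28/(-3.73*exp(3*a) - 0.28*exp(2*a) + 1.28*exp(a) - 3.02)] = (-14.3232*exp(2*a) - 0.7168*exp(a) + 1.6384)*exp(a)/(3.73*exp(3*a) + 0.28*exp(2*a) - 1.28*exp(a) + 3.02)^2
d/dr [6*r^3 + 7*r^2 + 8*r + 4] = 18*r^2 + 14*r + 8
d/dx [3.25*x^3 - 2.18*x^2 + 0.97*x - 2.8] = 9.75*x^2 - 4.36*x + 0.97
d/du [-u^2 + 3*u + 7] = 3 - 2*u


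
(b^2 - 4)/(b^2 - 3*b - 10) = (b - 2)/(b - 5)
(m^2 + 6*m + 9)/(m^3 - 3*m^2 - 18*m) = (m + 3)/(m*(m - 6))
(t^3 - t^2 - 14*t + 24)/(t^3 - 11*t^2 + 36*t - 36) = (t + 4)/(t - 6)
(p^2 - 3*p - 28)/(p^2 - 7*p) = (p + 4)/p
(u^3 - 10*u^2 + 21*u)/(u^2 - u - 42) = u*(u - 3)/(u + 6)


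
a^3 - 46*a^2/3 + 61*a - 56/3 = (a - 8)*(a - 7)*(a - 1/3)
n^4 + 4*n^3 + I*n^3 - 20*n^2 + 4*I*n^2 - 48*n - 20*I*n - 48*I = (n - 4)*(n + 2)*(n + 6)*(n + I)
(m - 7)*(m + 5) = m^2 - 2*m - 35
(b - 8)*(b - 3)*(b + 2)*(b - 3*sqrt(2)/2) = b^4 - 9*b^3 - 3*sqrt(2)*b^3/2 + 2*b^2 + 27*sqrt(2)*b^2/2 - 3*sqrt(2)*b + 48*b - 72*sqrt(2)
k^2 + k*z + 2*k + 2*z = (k + 2)*(k + z)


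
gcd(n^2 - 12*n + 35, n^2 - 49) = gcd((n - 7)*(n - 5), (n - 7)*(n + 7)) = n - 7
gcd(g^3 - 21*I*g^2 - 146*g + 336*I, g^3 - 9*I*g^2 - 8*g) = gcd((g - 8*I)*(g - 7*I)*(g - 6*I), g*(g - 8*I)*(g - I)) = g - 8*I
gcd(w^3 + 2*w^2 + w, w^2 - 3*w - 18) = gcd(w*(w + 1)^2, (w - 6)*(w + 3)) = 1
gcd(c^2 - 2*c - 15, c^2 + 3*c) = c + 3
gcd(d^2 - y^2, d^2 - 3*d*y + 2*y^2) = -d + y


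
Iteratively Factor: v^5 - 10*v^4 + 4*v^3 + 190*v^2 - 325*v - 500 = (v - 5)*(v^4 - 5*v^3 - 21*v^2 + 85*v + 100) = (v - 5)^2*(v^3 - 21*v - 20) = (v - 5)^3*(v^2 + 5*v + 4) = (v - 5)^3*(v + 1)*(v + 4)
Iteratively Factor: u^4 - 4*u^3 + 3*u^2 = (u)*(u^3 - 4*u^2 + 3*u) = u*(u - 3)*(u^2 - u) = u^2*(u - 3)*(u - 1)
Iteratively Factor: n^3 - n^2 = (n - 1)*(n^2) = n*(n - 1)*(n)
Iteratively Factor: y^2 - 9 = (y + 3)*(y - 3)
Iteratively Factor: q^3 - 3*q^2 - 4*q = (q)*(q^2 - 3*q - 4) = q*(q - 4)*(q + 1)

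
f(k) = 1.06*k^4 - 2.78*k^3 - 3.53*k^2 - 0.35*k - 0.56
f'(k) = 4.24*k^3 - 8.34*k^2 - 7.06*k - 0.35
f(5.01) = 227.31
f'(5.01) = 288.13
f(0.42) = -1.50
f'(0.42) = -4.47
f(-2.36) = 50.03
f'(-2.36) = -85.87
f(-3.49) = 233.10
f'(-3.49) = -257.53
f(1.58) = -14.28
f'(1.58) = -15.60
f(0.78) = -3.91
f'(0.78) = -8.92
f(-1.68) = 11.69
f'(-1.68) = -32.13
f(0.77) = -3.82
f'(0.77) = -8.80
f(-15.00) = 62255.44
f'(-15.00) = -16080.95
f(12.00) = 16663.24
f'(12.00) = 6040.69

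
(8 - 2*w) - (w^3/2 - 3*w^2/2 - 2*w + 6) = -w^3/2 + 3*w^2/2 + 2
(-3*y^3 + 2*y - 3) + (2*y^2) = -3*y^3 + 2*y^2 + 2*y - 3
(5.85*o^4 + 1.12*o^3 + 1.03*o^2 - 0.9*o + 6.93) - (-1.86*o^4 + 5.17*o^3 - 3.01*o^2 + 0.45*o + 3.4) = 7.71*o^4 - 4.05*o^3 + 4.04*o^2 - 1.35*o + 3.53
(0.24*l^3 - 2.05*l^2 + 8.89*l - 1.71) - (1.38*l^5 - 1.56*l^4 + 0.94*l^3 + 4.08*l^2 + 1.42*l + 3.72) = -1.38*l^5 + 1.56*l^4 - 0.7*l^3 - 6.13*l^2 + 7.47*l - 5.43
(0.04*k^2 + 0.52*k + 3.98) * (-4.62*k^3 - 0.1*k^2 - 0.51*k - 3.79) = -0.1848*k^5 - 2.4064*k^4 - 18.46*k^3 - 0.8148*k^2 - 4.0006*k - 15.0842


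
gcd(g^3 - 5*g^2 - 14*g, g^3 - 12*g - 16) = g + 2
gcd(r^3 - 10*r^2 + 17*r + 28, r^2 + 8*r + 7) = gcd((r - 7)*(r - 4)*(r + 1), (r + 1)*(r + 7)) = r + 1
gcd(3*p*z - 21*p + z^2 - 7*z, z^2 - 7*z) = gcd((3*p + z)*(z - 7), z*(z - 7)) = z - 7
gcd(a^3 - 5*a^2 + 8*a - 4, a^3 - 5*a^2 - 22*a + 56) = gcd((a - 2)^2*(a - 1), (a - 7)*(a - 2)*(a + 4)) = a - 2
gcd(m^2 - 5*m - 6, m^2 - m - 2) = m + 1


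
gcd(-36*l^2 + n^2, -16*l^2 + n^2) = 1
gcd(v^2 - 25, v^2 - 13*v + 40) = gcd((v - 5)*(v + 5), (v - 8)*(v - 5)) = v - 5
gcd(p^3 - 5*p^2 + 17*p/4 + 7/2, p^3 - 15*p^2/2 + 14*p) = p - 7/2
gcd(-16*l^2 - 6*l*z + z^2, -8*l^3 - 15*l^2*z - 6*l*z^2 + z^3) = -8*l + z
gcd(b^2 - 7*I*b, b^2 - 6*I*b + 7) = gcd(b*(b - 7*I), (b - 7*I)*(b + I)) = b - 7*I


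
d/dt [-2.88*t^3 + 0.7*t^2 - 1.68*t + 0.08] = -8.64*t^2 + 1.4*t - 1.68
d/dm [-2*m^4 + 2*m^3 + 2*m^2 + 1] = 2*m*(-4*m^2 + 3*m + 2)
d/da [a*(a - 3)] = 2*a - 3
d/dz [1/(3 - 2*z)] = 2/(2*z - 3)^2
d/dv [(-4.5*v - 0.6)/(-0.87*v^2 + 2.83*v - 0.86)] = (-3.915*v^2 - 1.044*v + 5.568)/(0.7569*v^4 - 4.9242*v^3 + 9.5053*v^2 - 4.8676*v + 0.7396)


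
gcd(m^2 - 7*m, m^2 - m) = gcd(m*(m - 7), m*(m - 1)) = m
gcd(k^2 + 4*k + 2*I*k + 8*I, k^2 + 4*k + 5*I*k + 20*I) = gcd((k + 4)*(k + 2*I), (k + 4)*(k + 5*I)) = k + 4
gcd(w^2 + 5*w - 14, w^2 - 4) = w - 2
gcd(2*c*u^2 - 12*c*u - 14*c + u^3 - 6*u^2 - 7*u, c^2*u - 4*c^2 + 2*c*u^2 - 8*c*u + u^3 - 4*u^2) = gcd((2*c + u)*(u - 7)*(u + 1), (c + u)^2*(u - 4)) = 1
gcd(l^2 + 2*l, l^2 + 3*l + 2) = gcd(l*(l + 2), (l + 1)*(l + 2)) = l + 2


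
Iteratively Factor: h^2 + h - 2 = (h - 1)*(h + 2)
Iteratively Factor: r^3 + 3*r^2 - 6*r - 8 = (r + 4)*(r^2 - r - 2) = (r + 1)*(r + 4)*(r - 2)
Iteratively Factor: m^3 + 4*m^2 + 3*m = (m + 1)*(m^2 + 3*m) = m*(m + 1)*(m + 3)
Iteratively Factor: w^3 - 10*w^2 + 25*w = (w - 5)*(w^2 - 5*w) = (w - 5)^2*(w)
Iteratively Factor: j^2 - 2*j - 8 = (j + 2)*(j - 4)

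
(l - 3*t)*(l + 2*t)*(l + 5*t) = l^3 + 4*l^2*t - 11*l*t^2 - 30*t^3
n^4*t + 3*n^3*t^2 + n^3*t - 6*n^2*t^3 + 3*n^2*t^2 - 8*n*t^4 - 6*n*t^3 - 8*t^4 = (n - 2*t)*(n + t)*(n + 4*t)*(n*t + t)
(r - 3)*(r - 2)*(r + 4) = r^3 - r^2 - 14*r + 24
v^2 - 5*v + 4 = (v - 4)*(v - 1)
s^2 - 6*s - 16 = (s - 8)*(s + 2)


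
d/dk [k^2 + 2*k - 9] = 2*k + 2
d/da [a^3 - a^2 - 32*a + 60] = 3*a^2 - 2*a - 32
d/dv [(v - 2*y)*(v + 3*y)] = 2*v + y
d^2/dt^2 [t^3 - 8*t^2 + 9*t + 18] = 6*t - 16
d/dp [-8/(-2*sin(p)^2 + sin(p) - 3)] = 8*(1 - 4*sin(p))*cos(p)/(-sin(p) - cos(2*p) + 4)^2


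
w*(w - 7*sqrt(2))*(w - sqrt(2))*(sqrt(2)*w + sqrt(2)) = sqrt(2)*w^4 - 16*w^3 + sqrt(2)*w^3 - 16*w^2 + 14*sqrt(2)*w^2 + 14*sqrt(2)*w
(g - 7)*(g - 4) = g^2 - 11*g + 28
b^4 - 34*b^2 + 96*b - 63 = (b - 3)^2*(b - 1)*(b + 7)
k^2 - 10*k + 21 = (k - 7)*(k - 3)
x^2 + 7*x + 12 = (x + 3)*(x + 4)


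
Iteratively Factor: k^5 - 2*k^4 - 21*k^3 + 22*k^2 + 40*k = (k + 1)*(k^4 - 3*k^3 - 18*k^2 + 40*k) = k*(k + 1)*(k^3 - 3*k^2 - 18*k + 40) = k*(k - 2)*(k + 1)*(k^2 - k - 20) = k*(k - 5)*(k - 2)*(k + 1)*(k + 4)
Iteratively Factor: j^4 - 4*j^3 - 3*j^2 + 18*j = (j)*(j^3 - 4*j^2 - 3*j + 18) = j*(j - 3)*(j^2 - j - 6) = j*(j - 3)*(j + 2)*(j - 3)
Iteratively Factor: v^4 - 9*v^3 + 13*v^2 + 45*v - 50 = (v - 5)*(v^3 - 4*v^2 - 7*v + 10) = (v - 5)^2*(v^2 + v - 2) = (v - 5)^2*(v - 1)*(v + 2)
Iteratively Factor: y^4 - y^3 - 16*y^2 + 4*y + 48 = (y + 3)*(y^3 - 4*y^2 - 4*y + 16) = (y - 4)*(y + 3)*(y^2 - 4) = (y - 4)*(y - 2)*(y + 3)*(y + 2)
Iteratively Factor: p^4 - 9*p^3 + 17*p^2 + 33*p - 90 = (p - 5)*(p^3 - 4*p^2 - 3*p + 18) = (p - 5)*(p - 3)*(p^2 - p - 6) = (p - 5)*(p - 3)*(p + 2)*(p - 3)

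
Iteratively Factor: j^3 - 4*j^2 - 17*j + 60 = (j - 3)*(j^2 - j - 20) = (j - 5)*(j - 3)*(j + 4)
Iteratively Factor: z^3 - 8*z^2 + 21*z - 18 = (z - 2)*(z^2 - 6*z + 9) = (z - 3)*(z - 2)*(z - 3)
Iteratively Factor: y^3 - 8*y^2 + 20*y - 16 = (y - 2)*(y^2 - 6*y + 8) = (y - 2)^2*(y - 4)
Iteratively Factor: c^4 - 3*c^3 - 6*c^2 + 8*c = (c - 1)*(c^3 - 2*c^2 - 8*c) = (c - 1)*(c + 2)*(c^2 - 4*c) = c*(c - 1)*(c + 2)*(c - 4)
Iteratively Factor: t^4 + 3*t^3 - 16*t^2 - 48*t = (t + 3)*(t^3 - 16*t) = (t + 3)*(t + 4)*(t^2 - 4*t) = (t - 4)*(t + 3)*(t + 4)*(t)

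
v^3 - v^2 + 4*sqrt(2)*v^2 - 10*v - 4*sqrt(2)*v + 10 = (v - 1)*(v - sqrt(2))*(v + 5*sqrt(2))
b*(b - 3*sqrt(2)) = b^2 - 3*sqrt(2)*b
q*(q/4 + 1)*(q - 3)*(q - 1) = q^4/4 - 13*q^2/4 + 3*q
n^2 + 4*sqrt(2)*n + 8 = (n + 2*sqrt(2))^2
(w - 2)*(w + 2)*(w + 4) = w^3 + 4*w^2 - 4*w - 16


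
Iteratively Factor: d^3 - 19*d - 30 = (d + 2)*(d^2 - 2*d - 15) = (d + 2)*(d + 3)*(d - 5)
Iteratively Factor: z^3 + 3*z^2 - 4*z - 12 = (z + 2)*(z^2 + z - 6) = (z + 2)*(z + 3)*(z - 2)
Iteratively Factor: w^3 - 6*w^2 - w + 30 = (w - 5)*(w^2 - w - 6) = (w - 5)*(w + 2)*(w - 3)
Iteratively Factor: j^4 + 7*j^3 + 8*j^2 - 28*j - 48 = (j + 3)*(j^3 + 4*j^2 - 4*j - 16) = (j + 3)*(j + 4)*(j^2 - 4) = (j + 2)*(j + 3)*(j + 4)*(j - 2)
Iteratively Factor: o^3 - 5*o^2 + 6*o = (o - 2)*(o^2 - 3*o) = (o - 3)*(o - 2)*(o)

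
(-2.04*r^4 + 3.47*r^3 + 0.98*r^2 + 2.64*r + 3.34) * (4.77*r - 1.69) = -9.7308*r^5 + 19.9995*r^4 - 1.1897*r^3 + 10.9366*r^2 + 11.4702*r - 5.6446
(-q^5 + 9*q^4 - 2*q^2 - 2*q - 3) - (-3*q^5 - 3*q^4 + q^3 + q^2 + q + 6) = 2*q^5 + 12*q^4 - q^3 - 3*q^2 - 3*q - 9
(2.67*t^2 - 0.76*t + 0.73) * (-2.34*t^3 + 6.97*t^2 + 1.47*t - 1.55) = -6.2478*t^5 + 20.3883*t^4 - 3.0805*t^3 - 0.1676*t^2 + 2.2511*t - 1.1315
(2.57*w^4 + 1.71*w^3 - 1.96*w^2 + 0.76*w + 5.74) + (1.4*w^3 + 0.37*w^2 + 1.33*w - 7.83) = 2.57*w^4 + 3.11*w^3 - 1.59*w^2 + 2.09*w - 2.09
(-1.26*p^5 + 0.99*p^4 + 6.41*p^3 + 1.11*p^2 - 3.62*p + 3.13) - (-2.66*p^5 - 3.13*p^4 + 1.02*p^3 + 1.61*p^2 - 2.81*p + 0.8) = 1.4*p^5 + 4.12*p^4 + 5.39*p^3 - 0.5*p^2 - 0.81*p + 2.33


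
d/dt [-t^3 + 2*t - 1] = 2 - 3*t^2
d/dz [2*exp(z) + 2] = 2*exp(z)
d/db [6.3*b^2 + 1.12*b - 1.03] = 12.6*b + 1.12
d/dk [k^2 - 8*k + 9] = 2*k - 8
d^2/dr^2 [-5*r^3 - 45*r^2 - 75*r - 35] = -30*r - 90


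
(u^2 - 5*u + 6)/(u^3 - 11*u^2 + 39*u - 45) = (u - 2)/(u^2 - 8*u + 15)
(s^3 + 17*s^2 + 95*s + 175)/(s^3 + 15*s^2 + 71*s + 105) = (s + 5)/(s + 3)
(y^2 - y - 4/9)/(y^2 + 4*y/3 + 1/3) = (y - 4/3)/(y + 1)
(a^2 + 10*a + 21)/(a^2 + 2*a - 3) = (a + 7)/(a - 1)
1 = 1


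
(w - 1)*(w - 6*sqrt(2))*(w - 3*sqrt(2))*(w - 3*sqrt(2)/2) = w^4 - 21*sqrt(2)*w^3/2 - w^3 + 21*sqrt(2)*w^2/2 + 63*w^2 - 54*sqrt(2)*w - 63*w + 54*sqrt(2)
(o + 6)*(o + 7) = o^2 + 13*o + 42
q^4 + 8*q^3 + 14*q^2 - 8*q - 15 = (q - 1)*(q + 1)*(q + 3)*(q + 5)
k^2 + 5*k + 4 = (k + 1)*(k + 4)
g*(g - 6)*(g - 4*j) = g^3 - 4*g^2*j - 6*g^2 + 24*g*j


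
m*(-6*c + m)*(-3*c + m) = 18*c^2*m - 9*c*m^2 + m^3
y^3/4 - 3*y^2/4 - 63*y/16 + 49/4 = (y/4 + 1)*(y - 7/2)^2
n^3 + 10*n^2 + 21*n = n*(n + 3)*(n + 7)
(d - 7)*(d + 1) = d^2 - 6*d - 7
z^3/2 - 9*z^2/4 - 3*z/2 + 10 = (z/2 + 1)*(z - 4)*(z - 5/2)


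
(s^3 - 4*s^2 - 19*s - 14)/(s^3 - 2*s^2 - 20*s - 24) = (s^2 - 6*s - 7)/(s^2 - 4*s - 12)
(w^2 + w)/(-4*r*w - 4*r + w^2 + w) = -w/(4*r - w)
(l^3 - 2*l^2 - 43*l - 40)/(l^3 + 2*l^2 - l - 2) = (l^2 - 3*l - 40)/(l^2 + l - 2)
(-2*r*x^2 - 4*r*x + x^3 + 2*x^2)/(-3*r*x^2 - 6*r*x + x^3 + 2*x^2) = (-2*r + x)/(-3*r + x)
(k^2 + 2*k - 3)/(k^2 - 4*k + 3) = (k + 3)/(k - 3)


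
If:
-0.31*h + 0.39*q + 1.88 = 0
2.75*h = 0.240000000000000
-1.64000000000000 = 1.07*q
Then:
No Solution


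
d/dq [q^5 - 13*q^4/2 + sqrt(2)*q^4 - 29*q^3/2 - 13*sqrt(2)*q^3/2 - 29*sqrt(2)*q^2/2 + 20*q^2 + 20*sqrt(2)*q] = 5*q^4 - 26*q^3 + 4*sqrt(2)*q^3 - 87*q^2/2 - 39*sqrt(2)*q^2/2 - 29*sqrt(2)*q + 40*q + 20*sqrt(2)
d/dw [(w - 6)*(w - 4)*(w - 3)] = 3*w^2 - 26*w + 54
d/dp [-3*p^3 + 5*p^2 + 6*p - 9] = -9*p^2 + 10*p + 6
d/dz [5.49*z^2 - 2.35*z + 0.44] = 10.98*z - 2.35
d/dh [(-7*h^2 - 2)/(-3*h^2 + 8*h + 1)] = 2*(-28*h^2 - 13*h + 8)/(9*h^4 - 48*h^3 + 58*h^2 + 16*h + 1)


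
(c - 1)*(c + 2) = c^2 + c - 2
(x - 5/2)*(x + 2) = x^2 - x/2 - 5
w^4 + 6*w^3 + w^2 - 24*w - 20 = (w - 2)*(w + 1)*(w + 2)*(w + 5)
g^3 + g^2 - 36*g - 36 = (g - 6)*(g + 1)*(g + 6)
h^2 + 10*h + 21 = (h + 3)*(h + 7)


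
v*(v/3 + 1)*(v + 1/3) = v^3/3 + 10*v^2/9 + v/3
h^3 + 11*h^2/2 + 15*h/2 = h*(h + 5/2)*(h + 3)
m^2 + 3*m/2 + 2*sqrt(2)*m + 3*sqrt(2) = (m + 3/2)*(m + 2*sqrt(2))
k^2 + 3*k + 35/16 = (k + 5/4)*(k + 7/4)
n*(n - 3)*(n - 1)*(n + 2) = n^4 - 2*n^3 - 5*n^2 + 6*n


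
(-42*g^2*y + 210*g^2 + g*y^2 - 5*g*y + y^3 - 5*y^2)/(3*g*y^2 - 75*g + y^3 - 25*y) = (-42*g^2 + g*y + y^2)/(3*g*y + 15*g + y^2 + 5*y)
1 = 1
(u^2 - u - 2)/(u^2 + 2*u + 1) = (u - 2)/(u + 1)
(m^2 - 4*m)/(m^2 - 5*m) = (m - 4)/(m - 5)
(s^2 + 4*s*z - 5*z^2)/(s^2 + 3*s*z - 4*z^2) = (s + 5*z)/(s + 4*z)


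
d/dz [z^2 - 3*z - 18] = 2*z - 3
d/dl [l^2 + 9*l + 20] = 2*l + 9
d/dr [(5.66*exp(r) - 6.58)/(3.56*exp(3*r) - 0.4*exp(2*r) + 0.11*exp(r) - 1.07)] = (-40.2992*exp(3*r) + 72.5384*exp(2*r) - 5.264*exp(r) - 5.3324)*exp(r)/(12.6736*exp(6*r) - 2.848*exp(5*r) + 0.9432*exp(4*r) - 7.7064*exp(3*r) + 0.8681*exp(2*r) - 0.2354*exp(r) + 1.1449)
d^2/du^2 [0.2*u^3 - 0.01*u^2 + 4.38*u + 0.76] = 1.2*u - 0.02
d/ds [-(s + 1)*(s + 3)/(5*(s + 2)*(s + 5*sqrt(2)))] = ((s + 1)*(s + 2)*(s + 3) + (s + 1)*(s + 3)*(s + 5*sqrt(2)) - 2*(s + 2)^2*(s + 5*sqrt(2)))/(5*(s + 2)^2*(s + 5*sqrt(2))^2)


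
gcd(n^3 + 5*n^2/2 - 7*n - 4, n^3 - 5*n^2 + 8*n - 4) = n - 2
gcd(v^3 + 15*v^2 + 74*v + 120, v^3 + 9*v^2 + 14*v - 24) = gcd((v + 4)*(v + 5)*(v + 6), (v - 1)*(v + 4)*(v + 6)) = v^2 + 10*v + 24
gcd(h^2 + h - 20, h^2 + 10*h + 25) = h + 5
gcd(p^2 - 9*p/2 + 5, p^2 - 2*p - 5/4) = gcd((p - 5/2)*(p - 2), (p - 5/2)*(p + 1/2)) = p - 5/2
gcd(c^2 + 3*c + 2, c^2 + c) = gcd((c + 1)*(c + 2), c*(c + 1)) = c + 1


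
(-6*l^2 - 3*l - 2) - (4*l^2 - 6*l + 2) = -10*l^2 + 3*l - 4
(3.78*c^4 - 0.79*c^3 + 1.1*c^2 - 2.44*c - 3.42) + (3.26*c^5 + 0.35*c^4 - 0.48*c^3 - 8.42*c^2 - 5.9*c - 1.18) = 3.26*c^5 + 4.13*c^4 - 1.27*c^3 - 7.32*c^2 - 8.34*c - 4.6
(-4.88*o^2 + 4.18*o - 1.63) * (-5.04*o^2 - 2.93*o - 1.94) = 24.5952*o^4 - 6.7688*o^3 + 5.435*o^2 - 3.3333*o + 3.1622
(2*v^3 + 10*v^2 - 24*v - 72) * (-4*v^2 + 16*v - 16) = -8*v^5 - 8*v^4 + 224*v^3 - 256*v^2 - 768*v + 1152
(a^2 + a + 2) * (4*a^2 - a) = 4*a^4 + 3*a^3 + 7*a^2 - 2*a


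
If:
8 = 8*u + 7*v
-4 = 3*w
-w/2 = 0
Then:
No Solution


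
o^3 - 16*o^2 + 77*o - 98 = (o - 7)^2*(o - 2)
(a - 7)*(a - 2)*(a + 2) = a^3 - 7*a^2 - 4*a + 28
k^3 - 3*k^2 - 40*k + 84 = (k - 7)*(k - 2)*(k + 6)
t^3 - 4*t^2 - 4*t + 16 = (t - 4)*(t - 2)*(t + 2)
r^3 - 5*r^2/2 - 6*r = r*(r - 4)*(r + 3/2)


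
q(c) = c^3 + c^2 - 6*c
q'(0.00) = -6.00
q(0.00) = 0.00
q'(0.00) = -6.00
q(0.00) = 0.00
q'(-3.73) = 28.28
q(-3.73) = -15.60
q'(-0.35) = -6.33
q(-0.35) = 2.18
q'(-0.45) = -6.29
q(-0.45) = 2.81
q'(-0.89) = -5.40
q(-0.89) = 5.43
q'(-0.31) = -6.33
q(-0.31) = 1.93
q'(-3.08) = 16.30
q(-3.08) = -1.25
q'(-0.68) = -5.97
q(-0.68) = 4.23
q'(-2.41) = 6.60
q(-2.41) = 6.27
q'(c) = 3*c^2 + 2*c - 6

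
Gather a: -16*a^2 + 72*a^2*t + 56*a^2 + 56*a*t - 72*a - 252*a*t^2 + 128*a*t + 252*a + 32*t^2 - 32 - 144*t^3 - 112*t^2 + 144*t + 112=a^2*(72*t + 40) + a*(-252*t^2 + 184*t + 180) - 144*t^3 - 80*t^2 + 144*t + 80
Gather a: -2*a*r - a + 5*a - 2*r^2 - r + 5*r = a*(4 - 2*r) - 2*r^2 + 4*r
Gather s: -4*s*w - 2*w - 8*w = -4*s*w - 10*w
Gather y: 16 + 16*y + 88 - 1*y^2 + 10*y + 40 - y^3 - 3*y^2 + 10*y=-y^3 - 4*y^2 + 36*y + 144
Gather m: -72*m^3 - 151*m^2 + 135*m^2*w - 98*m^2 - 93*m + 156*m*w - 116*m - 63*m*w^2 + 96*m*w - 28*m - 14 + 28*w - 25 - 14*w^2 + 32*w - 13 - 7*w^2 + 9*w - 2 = -72*m^3 + m^2*(135*w - 249) + m*(-63*w^2 + 252*w - 237) - 21*w^2 + 69*w - 54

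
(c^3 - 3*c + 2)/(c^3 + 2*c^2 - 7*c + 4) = (c + 2)/(c + 4)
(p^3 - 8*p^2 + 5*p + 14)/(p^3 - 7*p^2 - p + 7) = (p - 2)/(p - 1)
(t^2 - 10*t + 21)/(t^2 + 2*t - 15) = (t - 7)/(t + 5)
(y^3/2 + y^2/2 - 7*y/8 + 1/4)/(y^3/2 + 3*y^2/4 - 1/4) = (y^2 + 3*y/2 - 1)/(y^2 + 2*y + 1)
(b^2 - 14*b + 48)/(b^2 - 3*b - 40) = (b - 6)/(b + 5)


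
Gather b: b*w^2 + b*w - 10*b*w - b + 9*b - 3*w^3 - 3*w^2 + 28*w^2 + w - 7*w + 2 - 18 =b*(w^2 - 9*w + 8) - 3*w^3 + 25*w^2 - 6*w - 16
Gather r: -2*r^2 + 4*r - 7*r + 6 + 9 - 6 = -2*r^2 - 3*r + 9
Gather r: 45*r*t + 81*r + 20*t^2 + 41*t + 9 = r*(45*t + 81) + 20*t^2 + 41*t + 9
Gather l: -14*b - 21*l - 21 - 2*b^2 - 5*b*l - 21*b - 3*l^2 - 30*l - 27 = -2*b^2 - 35*b - 3*l^2 + l*(-5*b - 51) - 48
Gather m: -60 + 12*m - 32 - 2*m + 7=10*m - 85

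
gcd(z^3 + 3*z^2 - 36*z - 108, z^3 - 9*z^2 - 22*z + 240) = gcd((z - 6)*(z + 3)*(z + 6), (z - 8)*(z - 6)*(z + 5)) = z - 6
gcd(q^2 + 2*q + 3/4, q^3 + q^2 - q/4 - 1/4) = q + 1/2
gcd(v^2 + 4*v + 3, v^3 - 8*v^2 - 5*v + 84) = v + 3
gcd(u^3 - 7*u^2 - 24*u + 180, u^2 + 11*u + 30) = u + 5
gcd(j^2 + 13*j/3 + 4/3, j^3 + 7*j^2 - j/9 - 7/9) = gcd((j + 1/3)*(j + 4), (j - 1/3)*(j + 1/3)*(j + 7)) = j + 1/3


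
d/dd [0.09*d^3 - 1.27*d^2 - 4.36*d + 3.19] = 0.27*d^2 - 2.54*d - 4.36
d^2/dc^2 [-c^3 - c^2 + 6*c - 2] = -6*c - 2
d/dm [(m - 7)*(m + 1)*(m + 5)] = 3*m^2 - 2*m - 37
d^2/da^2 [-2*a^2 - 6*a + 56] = -4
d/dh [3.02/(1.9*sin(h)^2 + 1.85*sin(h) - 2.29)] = -(11.476*sin(h) + 5.587)*cos(h)/(1.9*sin(h)^2 + 1.85*sin(h) - 2.29)^2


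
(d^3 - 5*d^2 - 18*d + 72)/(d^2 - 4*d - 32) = (d^2 - 9*d + 18)/(d - 8)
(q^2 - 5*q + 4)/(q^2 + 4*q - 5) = (q - 4)/(q + 5)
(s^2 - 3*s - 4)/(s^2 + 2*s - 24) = (s + 1)/(s + 6)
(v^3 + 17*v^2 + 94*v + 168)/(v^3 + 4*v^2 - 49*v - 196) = (v + 6)/(v - 7)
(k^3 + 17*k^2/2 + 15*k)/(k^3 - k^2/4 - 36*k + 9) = 2*k*(2*k + 5)/(4*k^2 - 25*k + 6)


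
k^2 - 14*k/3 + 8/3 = (k - 4)*(k - 2/3)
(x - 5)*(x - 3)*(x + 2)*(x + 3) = x^4 - 3*x^3 - 19*x^2 + 27*x + 90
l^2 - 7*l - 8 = (l - 8)*(l + 1)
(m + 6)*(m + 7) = m^2 + 13*m + 42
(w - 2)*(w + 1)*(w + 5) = w^3 + 4*w^2 - 7*w - 10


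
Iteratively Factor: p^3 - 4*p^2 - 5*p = (p)*(p^2 - 4*p - 5) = p*(p + 1)*(p - 5)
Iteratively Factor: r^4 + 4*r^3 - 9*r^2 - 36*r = (r + 3)*(r^3 + r^2 - 12*r) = (r - 3)*(r + 3)*(r^2 + 4*r) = r*(r - 3)*(r + 3)*(r + 4)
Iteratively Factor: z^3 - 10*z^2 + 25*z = (z - 5)*(z^2 - 5*z) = z*(z - 5)*(z - 5)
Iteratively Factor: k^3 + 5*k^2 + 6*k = (k + 2)*(k^2 + 3*k) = k*(k + 2)*(k + 3)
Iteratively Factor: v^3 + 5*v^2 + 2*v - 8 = (v - 1)*(v^2 + 6*v + 8) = (v - 1)*(v + 4)*(v + 2)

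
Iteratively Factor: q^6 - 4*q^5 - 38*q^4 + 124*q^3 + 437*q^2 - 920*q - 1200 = (q + 4)*(q^5 - 8*q^4 - 6*q^3 + 148*q^2 - 155*q - 300) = (q + 4)^2*(q^4 - 12*q^3 + 42*q^2 - 20*q - 75) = (q - 5)*(q + 4)^2*(q^3 - 7*q^2 + 7*q + 15) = (q - 5)^2*(q + 4)^2*(q^2 - 2*q - 3) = (q - 5)^2*(q - 3)*(q + 4)^2*(q + 1)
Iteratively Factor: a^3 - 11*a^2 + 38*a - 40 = (a - 2)*(a^2 - 9*a + 20) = (a - 5)*(a - 2)*(a - 4)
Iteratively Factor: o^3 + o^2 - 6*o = (o)*(o^2 + o - 6) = o*(o - 2)*(o + 3)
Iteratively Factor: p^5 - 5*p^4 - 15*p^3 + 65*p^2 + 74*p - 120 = (p - 1)*(p^4 - 4*p^3 - 19*p^2 + 46*p + 120) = (p - 1)*(p + 3)*(p^3 - 7*p^2 + 2*p + 40) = (p - 4)*(p - 1)*(p + 3)*(p^2 - 3*p - 10) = (p - 4)*(p - 1)*(p + 2)*(p + 3)*(p - 5)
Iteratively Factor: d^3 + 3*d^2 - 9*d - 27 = (d - 3)*(d^2 + 6*d + 9) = (d - 3)*(d + 3)*(d + 3)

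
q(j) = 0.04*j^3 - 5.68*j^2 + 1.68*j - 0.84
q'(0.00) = 1.68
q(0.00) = -0.84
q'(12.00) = -117.36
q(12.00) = -729.48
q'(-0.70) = 9.69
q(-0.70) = -4.81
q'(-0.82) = 11.08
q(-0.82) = -6.06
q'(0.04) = 1.23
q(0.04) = -0.78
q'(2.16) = -22.30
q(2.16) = -23.31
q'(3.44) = -35.98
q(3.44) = -60.65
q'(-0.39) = 6.13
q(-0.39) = -2.36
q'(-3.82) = 46.83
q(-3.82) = -92.37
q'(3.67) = -38.39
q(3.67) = -69.20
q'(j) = 0.12*j^2 - 11.36*j + 1.68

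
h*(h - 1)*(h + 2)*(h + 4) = h^4 + 5*h^3 + 2*h^2 - 8*h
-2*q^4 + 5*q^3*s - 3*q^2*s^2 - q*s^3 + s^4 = (-q + s)^3*(2*q + s)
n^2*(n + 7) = n^3 + 7*n^2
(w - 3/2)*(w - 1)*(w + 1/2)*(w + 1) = w^4 - w^3 - 7*w^2/4 + w + 3/4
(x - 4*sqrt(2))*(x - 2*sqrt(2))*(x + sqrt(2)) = x^3 - 5*sqrt(2)*x^2 + 4*x + 16*sqrt(2)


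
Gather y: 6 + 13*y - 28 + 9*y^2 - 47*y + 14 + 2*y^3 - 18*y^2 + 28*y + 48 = 2*y^3 - 9*y^2 - 6*y + 40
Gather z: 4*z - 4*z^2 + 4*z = -4*z^2 + 8*z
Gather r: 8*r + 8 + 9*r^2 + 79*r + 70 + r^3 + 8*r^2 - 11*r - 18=r^3 + 17*r^2 + 76*r + 60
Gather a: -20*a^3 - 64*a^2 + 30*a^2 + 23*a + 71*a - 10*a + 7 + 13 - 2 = -20*a^3 - 34*a^2 + 84*a + 18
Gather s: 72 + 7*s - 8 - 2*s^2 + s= -2*s^2 + 8*s + 64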